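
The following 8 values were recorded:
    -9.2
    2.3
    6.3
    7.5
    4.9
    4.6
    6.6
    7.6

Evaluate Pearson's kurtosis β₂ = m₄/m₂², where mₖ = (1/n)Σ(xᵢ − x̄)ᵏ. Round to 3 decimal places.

5.051

x̄ = 3.8250
Σ(xᵢ − x̄)² = 215.3150 ⇒ m₂ = 26.91437
Σ(xᵢ − x̄)⁴ = 29270.7444 ⇒ m₄ = 3658.84306
m₂² = 724.38358
β₂ = m₄/m₂² = 3658.84306 / 724.38358 ≈ 5.051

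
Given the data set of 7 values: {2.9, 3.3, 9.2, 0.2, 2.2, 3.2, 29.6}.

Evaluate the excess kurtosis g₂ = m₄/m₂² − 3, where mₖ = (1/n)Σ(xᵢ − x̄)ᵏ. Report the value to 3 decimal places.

1.495

x̄ = 7.2286
Σ(xᵢ − x̄)² = 629.4543 ⇒ m₂ = 89.92204
Σ(xᵢ − x̄)⁴ = 254428.6508 ⇒ m₄ = 36346.95011
m₂² = 8085.97342
g₂ = m₄/m₂² − 3 = 4.49506 − 3 ≈ 1.495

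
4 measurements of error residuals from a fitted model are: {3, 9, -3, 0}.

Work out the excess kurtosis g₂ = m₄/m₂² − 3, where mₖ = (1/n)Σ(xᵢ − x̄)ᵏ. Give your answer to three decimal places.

x̄ = 2.2500
Σ(xᵢ − x̄)² = 78.7500 ⇒ m₂ = 19.68750
Σ(xᵢ − x̄)⁴ = 2861.5781 ⇒ m₄ = 715.39453
m₂² = 387.59766
g₂ = m₄/m₂² − 3 = 1.84571 − 3 ≈ -1.154

-1.154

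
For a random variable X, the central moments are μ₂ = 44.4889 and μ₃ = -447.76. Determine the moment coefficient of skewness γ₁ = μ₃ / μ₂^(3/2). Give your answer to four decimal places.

-1.5089

σ = √μ₂ = √44.4889 = 6.67000
σ³ = μ₂^(3/2) = 296.74096
γ₁ = μ₃/σ³ = -447.76 / 296.74096 ≈ -1.5089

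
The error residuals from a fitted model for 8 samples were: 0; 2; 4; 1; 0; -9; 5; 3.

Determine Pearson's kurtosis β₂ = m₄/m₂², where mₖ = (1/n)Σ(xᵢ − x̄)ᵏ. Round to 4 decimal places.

x̄ = 0.7500
Σ(xᵢ − x̄)² = 131.5000 ⇒ m₂ = 16.43750
Σ(xᵢ − x̄)⁴ = 9503.4063 ⇒ m₄ = 1187.92578
m₂² = 270.19141
β₂ = m₄/m₂² = 1187.92578 / 270.19141 ≈ 4.3966

4.3966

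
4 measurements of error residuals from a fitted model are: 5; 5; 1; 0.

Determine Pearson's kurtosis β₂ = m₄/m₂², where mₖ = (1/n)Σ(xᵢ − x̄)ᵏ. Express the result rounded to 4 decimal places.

x̄ = 2.7500
Σ(xᵢ − x̄)² = 20.7500 ⇒ m₂ = 5.18750
Σ(xᵢ − x̄)⁴ = 117.8281 ⇒ m₄ = 29.45703
m₂² = 26.91016
β₂ = m₄/m₂² = 29.45703 / 26.91016 ≈ 1.0946

1.0946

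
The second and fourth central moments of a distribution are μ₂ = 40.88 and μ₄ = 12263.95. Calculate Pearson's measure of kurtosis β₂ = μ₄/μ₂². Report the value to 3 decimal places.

μ₂² = 40.88² = 1671.17440
μ₄/μ₂² = 12263.95 / 1671.17440 = 7.33852
β₂ ≈ 7.339

7.339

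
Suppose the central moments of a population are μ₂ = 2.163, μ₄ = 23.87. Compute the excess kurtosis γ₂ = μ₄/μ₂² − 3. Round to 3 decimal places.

2.102

μ₂² = 2.163² = 4.67857
μ₄/μ₂² = 23.87 / 4.67857 = 5.10199
γ₂ = 5.10199 − 3 ≈ 2.102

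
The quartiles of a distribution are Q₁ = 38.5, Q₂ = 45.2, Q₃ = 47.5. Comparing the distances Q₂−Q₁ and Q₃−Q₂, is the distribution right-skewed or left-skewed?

Q₂ − Q₁ = 6.7;  Q₃ − Q₂ = 2.3
Q₂ − Q₁ > Q₃ − Q₂ ⇒ the lower half is more spread out ⇒ left-skewed.

left-skewed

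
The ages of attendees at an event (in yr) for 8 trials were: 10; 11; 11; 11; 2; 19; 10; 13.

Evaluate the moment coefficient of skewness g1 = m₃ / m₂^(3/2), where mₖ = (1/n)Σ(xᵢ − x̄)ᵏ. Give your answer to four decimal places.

x̄ = (10 + 11 + 11 + 11 + 2 + 19 + 10 + 13) / 8 = 10.8750
deviations (xᵢ − x̄): -0.8750, 0.1250, 0.1250, 0.1250, -8.8750, 8.1250, -0.8750, 2.1250
Σ(xᵢ − x̄)² = 150.8750 ⇒ m₂ = 150.8750/8 = 18.85938
Σ(xᵢ − x̄)³ = -154.4063 ⇒ m₃ = -154.4063/8 = -19.30078
m₂^(3/2) = 18.85938^(1.5) = 81.90133
g1 = m₃ / m₂^(3/2) = -19.30078 / 81.90133 ≈ -0.2357

-0.2357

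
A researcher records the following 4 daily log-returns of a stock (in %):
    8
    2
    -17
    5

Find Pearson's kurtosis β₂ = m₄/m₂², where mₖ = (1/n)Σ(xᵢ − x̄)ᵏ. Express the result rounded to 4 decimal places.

x̄ = -0.5000
Σ(xᵢ − x̄)² = 381.0000 ⇒ m₂ = 95.25000
Σ(xᵢ − x̄)⁴ = 80294.2500 ⇒ m₄ = 20073.56250
m₂² = 9072.56250
β₂ = m₄/m₂² = 20073.56250 / 9072.56250 ≈ 2.2126

2.2126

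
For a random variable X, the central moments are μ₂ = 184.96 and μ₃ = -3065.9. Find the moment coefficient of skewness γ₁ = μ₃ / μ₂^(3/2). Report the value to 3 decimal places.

-1.219

σ = √μ₂ = √184.96 = 13.60000
σ³ = μ₂^(3/2) = 2515.45600
γ₁ = μ₃/σ³ = -3065.9 / 2515.45600 ≈ -1.219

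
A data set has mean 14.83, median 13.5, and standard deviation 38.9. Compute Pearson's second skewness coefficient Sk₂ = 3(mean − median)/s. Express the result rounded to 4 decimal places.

Sk₂ = 3(14.83 − 13.5) / 38.9 = 3 × 1.3300 / 38.9
    = 3.9900 / 38.9 ≈ 0.1026

0.1026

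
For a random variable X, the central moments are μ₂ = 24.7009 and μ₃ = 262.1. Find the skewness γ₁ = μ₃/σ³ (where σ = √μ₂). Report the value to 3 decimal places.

σ = √μ₂ = √24.7009 = 4.97000
σ³ = μ₂^(3/2) = 122.76347
γ₁ = μ₃/σ³ = 262.1 / 122.76347 ≈ 2.135

2.135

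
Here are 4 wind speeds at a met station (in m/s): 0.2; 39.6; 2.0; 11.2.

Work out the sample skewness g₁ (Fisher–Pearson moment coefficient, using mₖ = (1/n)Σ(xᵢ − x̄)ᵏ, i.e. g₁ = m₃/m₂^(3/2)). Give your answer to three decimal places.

x̄ = (0.2 + 39.6 + 2.0 + 11.2) / 4 = 13.2500
deviations (xᵢ − x̄): -13.0500, 26.3500, -11.2500, -2.0500
Σ(xᵢ − x̄)² = 995.3900 ⇒ m₂ = 995.3900/4 = 248.84750
Σ(xᵢ − x̄)³ = 14640.5070 ⇒ m₃ = 14640.5070/4 = 3660.12675
m₂^(3/2) = 248.84750^(1.5) = 3925.54466
g₁ = m₃ / m₂^(3/2) = 3660.12675 / 3925.54466 ≈ 0.932

0.932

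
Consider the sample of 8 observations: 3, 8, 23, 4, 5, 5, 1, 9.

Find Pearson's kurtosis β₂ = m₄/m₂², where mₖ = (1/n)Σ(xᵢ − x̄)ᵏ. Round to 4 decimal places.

4.6834

x̄ = 7.2500
Σ(xᵢ − x̄)² = 329.5000 ⇒ m₂ = 41.18750
Σ(xᵢ − x̄)⁴ = 63559.6563 ⇒ m₄ = 7944.95703
m₂² = 1696.41016
β₂ = m₄/m₂² = 7944.95703 / 1696.41016 ≈ 4.6834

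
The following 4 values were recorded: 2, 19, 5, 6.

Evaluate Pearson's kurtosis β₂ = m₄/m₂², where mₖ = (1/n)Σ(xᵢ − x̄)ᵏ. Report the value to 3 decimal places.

2.219

x̄ = 8.0000
Σ(xᵢ − x̄)² = 170.0000 ⇒ m₂ = 42.50000
Σ(xᵢ − x̄)⁴ = 16034.0000 ⇒ m₄ = 4008.50000
m₂² = 1806.25000
β₂ = m₄/m₂² = 4008.50000 / 1806.25000 ≈ 2.219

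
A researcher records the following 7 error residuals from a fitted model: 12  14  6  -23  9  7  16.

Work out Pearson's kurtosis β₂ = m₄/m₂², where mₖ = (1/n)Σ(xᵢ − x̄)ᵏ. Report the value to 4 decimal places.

4.5003

x̄ = 5.8571
Σ(xᵢ − x̄)² = 1050.8571 ⇒ m₂ = 150.12245
Σ(xᵢ − x̄)⁴ = 709950.5423 ⇒ m₄ = 101421.50604
m₂² = 22536.74969
β₂ = m₄/m₂² = 101421.50604 / 22536.74969 ≈ 4.5003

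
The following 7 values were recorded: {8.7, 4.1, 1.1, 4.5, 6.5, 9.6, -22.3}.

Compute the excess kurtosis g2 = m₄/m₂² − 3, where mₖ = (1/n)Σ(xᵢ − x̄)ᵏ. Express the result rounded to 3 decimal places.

1.548

x̄ = 1.7429
Σ(xᵢ − x̄)² = 724.3971 ⇒ m₂ = 103.48531
Σ(xᵢ − x̄)⁴ = 340907.0587 ⇒ m₄ = 48701.00838
m₂² = 10709.20858
g2 = m₄/m₂² − 3 = 4.54758 − 3 ≈ 1.548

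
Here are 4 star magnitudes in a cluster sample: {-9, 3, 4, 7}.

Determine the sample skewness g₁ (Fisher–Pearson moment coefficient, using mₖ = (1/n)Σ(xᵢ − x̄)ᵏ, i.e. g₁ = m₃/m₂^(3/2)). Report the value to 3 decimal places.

-0.949

x̄ = (-9 + 3 + 4 + 7) / 4 = 1.2500
deviations (xᵢ − x̄): -10.2500, 1.7500, 2.7500, 5.7500
Σ(xᵢ − x̄)² = 148.7500 ⇒ m₂ = 148.7500/4 = 37.18750
Σ(xᵢ − x̄)³ = -860.6250 ⇒ m₃ = -860.6250/4 = -215.15625
m₂^(3/2) = 37.18750^(1.5) = 226.77516
g₁ = m₃ / m₂^(3/2) = -215.15625 / 226.77516 ≈ -0.949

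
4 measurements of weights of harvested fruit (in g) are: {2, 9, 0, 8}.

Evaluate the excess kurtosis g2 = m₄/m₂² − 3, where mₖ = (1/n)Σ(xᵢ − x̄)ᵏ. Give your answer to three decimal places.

-1.836

x̄ = 4.7500
Σ(xᵢ − x̄)² = 58.7500 ⇒ m₂ = 14.68750
Σ(xᵢ − x̄)⁴ = 1004.0781 ⇒ m₄ = 251.01953
m₂² = 215.72266
g2 = m₄/m₂² − 3 = 1.16362 − 3 ≈ -1.836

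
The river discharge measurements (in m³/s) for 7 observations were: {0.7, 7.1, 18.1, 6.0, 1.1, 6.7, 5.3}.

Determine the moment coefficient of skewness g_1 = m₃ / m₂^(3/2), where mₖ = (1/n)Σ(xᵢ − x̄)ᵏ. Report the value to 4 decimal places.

x̄ = (0.7 + 7.1 + 18.1 + 6.0 + 1.1 + 6.7 + 5.3) / 7 = 6.4286
deviations (xᵢ − x̄): -5.7286, 0.6714, 11.6714, -0.4286, -5.3286, 0.2714, -1.1286
Σ(xᵢ − x̄)² = 199.4143 ⇒ m₂ = 199.4143/7 = 28.48776
Σ(xᵢ − x̄)³ = 1249.4252 ⇒ m₃ = 1249.4252/7 = 178.48931
m₂^(3/2) = 28.48776^(1.5) = 152.05032
g_1 = m₃ / m₂^(3/2) = 178.48931 / 152.05032 ≈ 1.1739

1.1739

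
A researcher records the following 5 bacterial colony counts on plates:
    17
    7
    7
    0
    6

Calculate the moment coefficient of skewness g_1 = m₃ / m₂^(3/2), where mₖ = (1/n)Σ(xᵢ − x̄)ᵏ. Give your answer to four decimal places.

0.5848

x̄ = (17 + 7 + 7 + 0 + 6) / 5 = 7.4000
deviations (xᵢ − x̄): 9.6000, -0.4000, -0.4000, -7.4000, -1.4000
Σ(xᵢ − x̄)² = 149.2000 ⇒ m₂ = 149.2000/5 = 29.84000
Σ(xᵢ − x̄)³ = 476.6400 ⇒ m₃ = 476.6400/5 = 95.32800
m₂^(3/2) = 29.84000^(1.5) = 163.00399
g_1 = m₃ / m₂^(3/2) = 95.32800 / 163.00399 ≈ 0.5848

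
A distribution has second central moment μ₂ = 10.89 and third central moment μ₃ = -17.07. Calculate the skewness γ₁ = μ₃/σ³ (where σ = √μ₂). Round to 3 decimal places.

-0.475

σ = √μ₂ = √10.89 = 3.30000
σ³ = μ₂^(3/2) = 35.93700
γ₁ = μ₃/σ³ = -17.07 / 35.93700 ≈ -0.475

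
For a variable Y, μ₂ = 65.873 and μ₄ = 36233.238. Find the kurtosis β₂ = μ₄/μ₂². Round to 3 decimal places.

μ₂² = 65.873² = 4339.25213
μ₄/μ₂² = 36233.238 / 4339.25213 = 8.35011
β₂ ≈ 8.350

8.350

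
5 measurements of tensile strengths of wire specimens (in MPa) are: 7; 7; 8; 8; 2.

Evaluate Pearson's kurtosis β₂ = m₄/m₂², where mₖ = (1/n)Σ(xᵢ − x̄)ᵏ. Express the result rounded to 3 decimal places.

x̄ = 6.4000
Σ(xᵢ − x̄)² = 25.2000 ⇒ m₂ = 5.04000
Σ(xᵢ − x̄)⁴ = 388.1760 ⇒ m₄ = 77.63520
m₂² = 25.40160
β₂ = m₄/m₂² = 77.63520 / 25.40160 ≈ 3.056

3.056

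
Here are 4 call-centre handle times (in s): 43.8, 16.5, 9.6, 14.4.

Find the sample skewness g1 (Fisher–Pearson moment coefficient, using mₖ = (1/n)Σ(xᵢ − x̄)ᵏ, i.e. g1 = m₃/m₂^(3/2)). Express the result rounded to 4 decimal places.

x̄ = (43.8 + 16.5 + 9.6 + 14.4) / 4 = 21.0750
deviations (xᵢ − x̄): 22.7250, -4.5750, -11.4750, -6.6750
Σ(xᵢ − x̄)² = 713.5875 ⇒ m₂ = 713.5875/4 = 178.39687
Σ(xᵢ − x̄)³ = 9831.6281 ⇒ m₃ = 9831.6281/4 = 2457.90703
m₂^(3/2) = 178.39687^(1.5) = 2382.76309
g1 = m₃ / m₂^(3/2) = 2457.90703 / 2382.76309 ≈ 1.0315

1.0315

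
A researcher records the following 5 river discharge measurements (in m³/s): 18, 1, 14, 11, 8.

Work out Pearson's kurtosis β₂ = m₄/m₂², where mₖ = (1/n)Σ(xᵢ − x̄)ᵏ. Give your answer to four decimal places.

x̄ = 10.4000
Σ(xᵢ − x̄)² = 165.2000 ⇒ m₂ = 33.04000
Σ(xᵢ − x̄)⁴ = 11344.9760 ⇒ m₄ = 2268.99520
m₂² = 1091.64160
β₂ = m₄/m₂² = 2268.99520 / 1091.64160 ≈ 2.0785

2.0785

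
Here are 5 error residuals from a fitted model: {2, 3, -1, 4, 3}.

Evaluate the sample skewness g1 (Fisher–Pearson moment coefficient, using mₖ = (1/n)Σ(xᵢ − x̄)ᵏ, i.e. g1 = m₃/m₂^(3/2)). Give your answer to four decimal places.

x̄ = (2 + 3 - 1 + 4 + 3) / 5 = 2.2000
deviations (xᵢ − x̄): -0.2000, 0.8000, -3.2000, 1.8000, 0.8000
Σ(xᵢ − x̄)² = 14.8000 ⇒ m₂ = 14.8000/5 = 2.96000
Σ(xᵢ − x̄)³ = -25.9200 ⇒ m₃ = -25.9200/5 = -5.18400
m₂^(3/2) = 2.96000^(1.5) = 5.09258
g1 = m₃ / m₂^(3/2) = -5.18400 / 5.09258 ≈ -1.0180

-1.0180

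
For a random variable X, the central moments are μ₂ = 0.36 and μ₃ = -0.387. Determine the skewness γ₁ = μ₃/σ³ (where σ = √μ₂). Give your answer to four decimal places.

-1.7917

σ = √μ₂ = √0.36 = 0.60000
σ³ = μ₂^(3/2) = 0.21600
γ₁ = μ₃/σ³ = -0.387 / 0.21600 ≈ -1.7917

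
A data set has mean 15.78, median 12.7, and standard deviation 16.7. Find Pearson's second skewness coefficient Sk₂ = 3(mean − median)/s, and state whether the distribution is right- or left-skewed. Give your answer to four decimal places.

Sk₂ = 3(15.78 − 12.7) / 16.7 = 3 × 3.0800 / 16.7
    = 9.2400 / 16.7 ≈ 0.5533
Sk₂ > 0 ⇒ mean > median ⇒ right-skewed (positive skew).

0.5533, right-skewed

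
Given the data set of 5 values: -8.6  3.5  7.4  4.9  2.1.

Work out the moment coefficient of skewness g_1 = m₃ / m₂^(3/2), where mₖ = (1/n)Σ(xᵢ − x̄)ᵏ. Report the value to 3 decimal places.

-1.123

x̄ = (-8.6 + 3.5 + 7.4 + 4.9 + 2.1) / 5 = 1.8600
deviations (xᵢ − x̄): -10.4600, 1.6400, 5.5400, 3.0400, 0.2400
Σ(xᵢ − x̄)² = 152.0920 ⇒ m₂ = 152.0920/5 = 30.41840
Σ(xᵢ − x̄)³ = -941.8946 ⇒ m₃ = -941.8946/5 = -188.37893
m₂^(3/2) = 30.41840^(1.5) = 167.76623
g_1 = m₃ / m₂^(3/2) = -188.37893 / 167.76623 ≈ -1.123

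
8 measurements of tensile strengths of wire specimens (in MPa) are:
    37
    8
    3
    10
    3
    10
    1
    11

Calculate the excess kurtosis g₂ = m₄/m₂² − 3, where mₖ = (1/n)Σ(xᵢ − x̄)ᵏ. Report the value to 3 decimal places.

x̄ = 10.3750
Σ(xᵢ − x̄)² = 911.8750 ⇒ m₂ = 113.98438
Σ(xᵢ − x̄)⁴ = 516199.3691 ⇒ m₄ = 64524.92114
m₂² = 12992.43774
g₂ = m₄/m₂² − 3 = 4.96634 − 3 ≈ 1.966

1.966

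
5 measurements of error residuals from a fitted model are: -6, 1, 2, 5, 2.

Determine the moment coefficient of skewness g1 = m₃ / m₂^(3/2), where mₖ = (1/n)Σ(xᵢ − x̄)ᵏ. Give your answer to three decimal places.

x̄ = (-6 + 1 + 2 + 5 + 2) / 5 = 0.8000
deviations (xᵢ − x̄): -6.8000, 0.2000, 1.2000, 4.2000, 1.2000
Σ(xᵢ − x̄)² = 66.8000 ⇒ m₂ = 66.8000/5 = 13.36000
Σ(xᵢ − x̄)³ = -236.8800 ⇒ m₃ = -236.8800/5 = -47.37600
m₂^(3/2) = 13.36000^(1.5) = 48.83258
g1 = m₃ / m₂^(3/2) = -47.37600 / 48.83258 ≈ -0.970

-0.970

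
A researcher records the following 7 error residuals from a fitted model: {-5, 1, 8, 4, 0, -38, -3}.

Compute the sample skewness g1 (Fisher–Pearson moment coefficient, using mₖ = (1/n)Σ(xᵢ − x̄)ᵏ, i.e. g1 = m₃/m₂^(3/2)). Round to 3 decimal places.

x̄ = (-5 + 1 + 8 + 4 + 0 - 38 - 3) / 7 = -4.7143
deviations (xᵢ − x̄): -0.2857, 5.7143, 12.7143, 8.7143, 4.7143, -33.2857, 1.7143
Σ(xᵢ − x̄)² = 1403.4286 ⇒ m₂ = 1403.4286/7 = 200.48980
Σ(xᵢ − x̄)³ = -33865.1020 ⇒ m₃ = -33865.1020/7 = -4837.87172
m₂^(3/2) = 200.48980^(1.5) = 2838.82362
g1 = m₃ / m₂^(3/2) = -4837.87172 / 2838.82362 ≈ -1.704

-1.704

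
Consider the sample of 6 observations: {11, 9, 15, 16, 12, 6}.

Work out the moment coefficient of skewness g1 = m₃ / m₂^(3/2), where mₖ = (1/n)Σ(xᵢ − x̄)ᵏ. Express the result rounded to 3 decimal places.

-0.203

x̄ = (11 + 9 + 15 + 16 + 12 + 6) / 6 = 11.5000
deviations (xᵢ − x̄): -0.5000, -2.5000, 3.5000, 4.5000, 0.5000, -5.5000
Σ(xᵢ − x̄)² = 69.5000 ⇒ m₂ = 69.5000/6 = 11.58333
Σ(xᵢ − x̄)³ = -48.0000 ⇒ m₃ = -48.0000/6 = -8.00000
m₂^(3/2) = 11.58333^(1.5) = 39.42306
g1 = m₃ / m₂^(3/2) = -8.00000 / 39.42306 ≈ -0.203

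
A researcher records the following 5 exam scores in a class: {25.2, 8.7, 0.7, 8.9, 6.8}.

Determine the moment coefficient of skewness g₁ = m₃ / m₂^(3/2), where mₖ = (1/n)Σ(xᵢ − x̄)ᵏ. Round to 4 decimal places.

0.9713

x̄ = (25.2 + 8.7 + 0.7 + 8.9 + 6.8) / 5 = 10.0600
deviations (xᵢ − x̄): 15.1400, -1.3600, -9.3600, -1.1600, -3.2600
Σ(xᵢ − x̄)² = 330.6520 ⇒ m₂ = 330.6520/5 = 66.13040
Σ(xᵢ − x̄)³ = 2611.6366 ⇒ m₃ = 2611.6366/5 = 522.32731
m₂^(3/2) = 66.13040^(1.5) = 537.77638
g₁ = m₃ / m₂^(3/2) = 522.32731 / 537.77638 ≈ 0.9713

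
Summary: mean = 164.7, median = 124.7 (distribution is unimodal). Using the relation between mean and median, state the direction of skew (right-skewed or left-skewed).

mean − median = 164.7 − 124.7 = 40.0
mean > median ⇒ the longer tail is on the right ⇒ right-skewed (positively skewed).

right-skewed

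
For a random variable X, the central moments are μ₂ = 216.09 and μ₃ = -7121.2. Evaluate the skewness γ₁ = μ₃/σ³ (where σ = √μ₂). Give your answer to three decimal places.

-2.242

σ = √μ₂ = √216.09 = 14.70000
σ³ = μ₂^(3/2) = 3176.52300
γ₁ = μ₃/σ³ = -7121.2 / 3176.52300 ≈ -2.242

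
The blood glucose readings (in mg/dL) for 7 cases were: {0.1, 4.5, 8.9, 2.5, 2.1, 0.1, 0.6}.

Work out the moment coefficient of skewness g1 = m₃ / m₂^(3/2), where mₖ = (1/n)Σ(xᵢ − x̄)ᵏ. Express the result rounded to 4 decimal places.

1.1502

x̄ = (0.1 + 4.5 + 8.9 + 2.5 + 2.1 + 0.1 + 0.6) / 7 = 2.6857
deviations (xᵢ − x̄): -2.5857, 1.8143, 6.2143, -0.1857, -0.5857, -2.5857, -2.0857
Σ(xᵢ − x̄)² = 60.0086 ⇒ m₂ = 60.0086/7 = 8.57265
Σ(xᵢ − x̄)³ = 202.0948 ⇒ m₃ = 202.0948/7 = 28.87069
m₂^(3/2) = 8.57265^(1.5) = 25.09995
g1 = m₃ / m₂^(3/2) = 28.87069 / 25.09995 ≈ 1.1502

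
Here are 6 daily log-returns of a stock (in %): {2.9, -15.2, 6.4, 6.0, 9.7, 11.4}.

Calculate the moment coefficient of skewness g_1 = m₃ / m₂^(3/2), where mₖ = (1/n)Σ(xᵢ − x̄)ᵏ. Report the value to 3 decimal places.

-1.418

x̄ = (2.9 - 15.2 + 6.4 + 6.0 + 9.7 + 11.4) / 6 = 3.5333
deviations (xᵢ − x̄): -0.6333, -18.7333, 2.8667, 2.4667, 6.1667, 7.8667
Σ(xᵢ − x̄)² = 465.5533 ⇒ m₂ = 465.5533/6 = 77.59222
Σ(xᵢ − x̄)³ = -5814.5936 ⇒ m₃ = -5814.5936/6 = -969.09893
m₂^(3/2) = 77.59222^(1.5) = 683.48232
g_1 = m₃ / m₂^(3/2) = -969.09893 / 683.48232 ≈ -1.418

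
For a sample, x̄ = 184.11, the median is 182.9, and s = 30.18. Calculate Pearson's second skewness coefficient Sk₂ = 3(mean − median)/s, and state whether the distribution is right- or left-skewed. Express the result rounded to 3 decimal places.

0.120, right-skewed

Sk₂ = 3(184.11 − 182.9) / 30.18 = 3 × 1.2100 / 30.18
    = 3.6300 / 30.18 ≈ 0.120
Sk₂ > 0 ⇒ mean > median ⇒ right-skewed (positive skew).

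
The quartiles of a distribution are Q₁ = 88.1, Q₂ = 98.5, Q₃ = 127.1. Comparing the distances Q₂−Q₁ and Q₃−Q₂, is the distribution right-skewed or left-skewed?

Q₂ − Q₁ = 10.4;  Q₃ − Q₂ = 28.6
Q₃ − Q₂ > Q₂ − Q₁ ⇒ the upper half is more spread out ⇒ right-skewed.

right-skewed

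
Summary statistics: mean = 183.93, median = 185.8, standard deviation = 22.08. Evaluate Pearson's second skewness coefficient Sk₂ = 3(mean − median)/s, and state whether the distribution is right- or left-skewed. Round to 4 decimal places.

-0.2541, left-skewed

Sk₂ = 3(183.93 − 185.8) / 22.08 = 3 × -1.8700 / 22.08
    = -5.6100 / 22.08 ≈ -0.2541
Sk₂ < 0 ⇒ mean < median ⇒ left-skewed (negative skew).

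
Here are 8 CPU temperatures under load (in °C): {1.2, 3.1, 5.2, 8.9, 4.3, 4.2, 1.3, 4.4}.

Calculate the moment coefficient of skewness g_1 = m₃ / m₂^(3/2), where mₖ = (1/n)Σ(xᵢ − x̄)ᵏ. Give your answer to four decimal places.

0.7132

x̄ = (1.2 + 3.1 + 5.2 + 8.9 + 4.3 + 4.2 + 1.3 + 4.4) / 8 = 4.0750
deviations (xᵢ − x̄): -2.8750, -0.9750, 1.1250, 4.8250, 0.2250, 0.1250, -2.7750, 0.3250
Σ(xᵢ − x̄)² = 41.6350 ⇒ m₂ = 41.6350/8 = 5.20438
Σ(xᵢ − x̄)³ = 67.7408 ⇒ m₃ = 67.7408/8 = 8.46759
m₂^(3/2) = 5.20438^(1.5) = 11.87279
g_1 = m₃ / m₂^(3/2) = 8.46759 / 11.87279 ≈ 0.7132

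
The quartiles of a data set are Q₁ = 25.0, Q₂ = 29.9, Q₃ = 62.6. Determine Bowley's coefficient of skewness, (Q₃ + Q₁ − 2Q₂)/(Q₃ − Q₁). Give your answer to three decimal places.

numerator: Q₃ + Q₁ − 2Q₂ = 62.6 + 25.0 − 2×29.9 = 27.8000
denominator: Q₃ − Q₁ = 62.6 − 25.0 = 37.6000
Bowley skewness = 27.8000 / 37.6000 ≈ 0.739

0.739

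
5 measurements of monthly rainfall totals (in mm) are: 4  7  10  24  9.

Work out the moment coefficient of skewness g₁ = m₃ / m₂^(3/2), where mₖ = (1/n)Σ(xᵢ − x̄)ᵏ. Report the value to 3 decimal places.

x̄ = (4 + 7 + 10 + 24 + 9) / 5 = 10.8000
deviations (xᵢ − x̄): -6.8000, -3.8000, -0.8000, 13.2000, -1.8000
Σ(xᵢ − x̄)² = 238.8000 ⇒ m₂ = 238.8000/5 = 47.76000
Σ(xᵢ − x̄)³ = 1924.3200 ⇒ m₃ = 1924.3200/5 = 384.86400
m₂^(3/2) = 47.76000^(1.5) = 330.06272
g₁ = m₃ / m₂^(3/2) = 384.86400 / 330.06272 ≈ 1.166

1.166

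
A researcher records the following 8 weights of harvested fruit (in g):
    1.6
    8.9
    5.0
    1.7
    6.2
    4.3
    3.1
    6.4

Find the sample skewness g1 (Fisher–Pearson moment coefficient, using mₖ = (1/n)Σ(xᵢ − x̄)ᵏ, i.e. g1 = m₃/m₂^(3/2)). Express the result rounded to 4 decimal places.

x̄ = (1.6 + 8.9 + 5.0 + 1.7 + 6.2 + 4.3 + 3.1 + 6.4) / 8 = 4.6500
deviations (xᵢ − x̄): -3.0500, 4.2500, 0.3500, -2.9500, 1.5500, -0.3500, -1.5500, 1.7500
Σ(xᵢ − x̄)² = 44.1800 ⇒ m₂ = 44.1800/8 = 5.52250
Σ(xᵢ − x̄)³ = 28.0800 ⇒ m₃ = 28.0800/8 = 3.51000
m₂^(3/2) = 5.52250^(1.5) = 12.97788
g1 = m₃ / m₂^(3/2) = 3.51000 / 12.97788 ≈ 0.2705

0.2705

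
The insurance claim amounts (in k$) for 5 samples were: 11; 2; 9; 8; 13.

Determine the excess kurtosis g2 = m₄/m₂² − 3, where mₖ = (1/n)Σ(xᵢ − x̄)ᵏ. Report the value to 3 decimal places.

x̄ = 8.6000
Σ(xᵢ − x̄)² = 69.2000 ⇒ m₂ = 13.84000
Σ(xᵢ − x̄)⁴ = 2305.6160 ⇒ m₄ = 461.12320
m₂² = 191.54560
g2 = m₄/m₂² − 3 = 2.40738 − 3 ≈ -0.593

-0.593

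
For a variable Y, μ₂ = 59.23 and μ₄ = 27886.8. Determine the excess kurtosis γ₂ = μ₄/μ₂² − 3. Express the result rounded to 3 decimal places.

4.949

μ₂² = 59.23² = 3508.19290
μ₄/μ₂² = 27886.8 / 3508.19290 = 7.94905
γ₂ = 7.94905 − 3 ≈ 4.949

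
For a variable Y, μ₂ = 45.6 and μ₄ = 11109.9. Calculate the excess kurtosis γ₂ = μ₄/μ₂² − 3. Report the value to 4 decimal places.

2.3429

μ₂² = 45.6² = 2079.36000
μ₄/μ₂² = 11109.9 / 2079.36000 = 5.34294
γ₂ = 5.34294 − 3 ≈ 2.3429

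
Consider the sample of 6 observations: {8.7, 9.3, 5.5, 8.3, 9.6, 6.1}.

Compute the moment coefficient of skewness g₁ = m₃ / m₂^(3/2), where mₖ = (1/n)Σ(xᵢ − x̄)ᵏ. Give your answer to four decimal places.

x̄ = (8.7 + 9.3 + 5.5 + 8.3 + 9.6 + 6.1) / 6 = 7.9167
deviations (xᵢ − x̄): 0.7833, 1.3833, -2.4167, 0.3833, 1.6833, -1.8167
Σ(xᵢ − x̄)² = 14.6483 ⇒ m₂ = 14.6483/6 = 2.44139
Σ(xᵢ − x̄)³ = -12.1554 ⇒ m₃ = -12.1554/6 = -2.02591
m₂^(3/2) = 2.44139^(1.5) = 3.81466
g₁ = m₃ / m₂^(3/2) = -2.02591 / 3.81466 ≈ -0.5311

-0.5311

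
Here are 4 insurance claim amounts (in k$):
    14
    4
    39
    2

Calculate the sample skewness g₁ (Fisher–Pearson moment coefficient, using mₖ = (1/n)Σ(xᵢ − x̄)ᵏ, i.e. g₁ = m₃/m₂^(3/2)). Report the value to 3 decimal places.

0.858

x̄ = (14 + 4 + 39 + 2) / 4 = 14.7500
deviations (xᵢ − x̄): -0.7500, -10.7500, 24.2500, -12.7500
Σ(xᵢ − x̄)² = 866.7500 ⇒ m₂ = 866.7500/4 = 216.68750
Σ(xᵢ − x̄)³ = 10945.1250 ⇒ m₃ = 10945.1250/4 = 2736.28125
m₂^(3/2) = 216.68750^(1.5) = 3189.70698
g₁ = m₃ / m₂^(3/2) = 2736.28125 / 3189.70698 ≈ 0.858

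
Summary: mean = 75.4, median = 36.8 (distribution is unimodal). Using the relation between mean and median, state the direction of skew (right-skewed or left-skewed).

mean − median = 75.4 − 36.8 = 38.6
mean > median ⇒ the longer tail is on the right ⇒ right-skewed (positively skewed).

right-skewed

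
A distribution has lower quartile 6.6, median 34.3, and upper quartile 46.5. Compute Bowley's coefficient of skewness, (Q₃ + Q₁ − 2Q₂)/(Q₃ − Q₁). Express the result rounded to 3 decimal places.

-0.388

numerator: Q₃ + Q₁ − 2Q₂ = 46.5 + 6.6 − 2×34.3 = -15.5000
denominator: Q₃ − Q₁ = 46.5 − 6.6 = 39.9000
Bowley skewness = -15.5000 / 39.9000 ≈ -0.388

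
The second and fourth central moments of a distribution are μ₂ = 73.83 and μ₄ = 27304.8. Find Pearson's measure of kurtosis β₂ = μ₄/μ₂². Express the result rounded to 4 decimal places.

μ₂² = 73.83² = 5450.86890
μ₄/μ₂² = 27304.8 / 5450.86890 = 5.00926
β₂ ≈ 5.0093

5.0093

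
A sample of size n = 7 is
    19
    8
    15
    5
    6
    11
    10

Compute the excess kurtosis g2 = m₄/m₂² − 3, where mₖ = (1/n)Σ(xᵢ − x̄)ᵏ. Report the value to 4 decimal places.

x̄ = 10.5714
Σ(xᵢ − x̄)² = 149.7143 ⇒ m₂ = 21.38776
Σ(xᵢ − x̄)⁴ = 6875.5569 ⇒ m₄ = 982.22241
m₂² = 457.43607
g2 = m₄/m₂² − 3 = 2.14723 − 3 ≈ -0.8528

-0.8528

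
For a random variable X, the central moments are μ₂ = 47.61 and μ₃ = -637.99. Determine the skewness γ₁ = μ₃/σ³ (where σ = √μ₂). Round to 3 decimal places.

-1.942

σ = √μ₂ = √47.61 = 6.90000
σ³ = μ₂^(3/2) = 328.50900
γ₁ = μ₃/σ³ = -637.99 / 328.50900 ≈ -1.942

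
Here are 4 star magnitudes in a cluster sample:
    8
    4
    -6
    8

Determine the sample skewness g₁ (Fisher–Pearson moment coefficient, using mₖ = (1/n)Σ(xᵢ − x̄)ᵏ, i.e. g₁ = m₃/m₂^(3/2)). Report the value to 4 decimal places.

-0.9004

x̄ = (8 + 4 - 6 + 8) / 4 = 3.5000
deviations (xᵢ − x̄): 4.5000, 0.5000, -9.5000, 4.5000
Σ(xᵢ − x̄)² = 131.0000 ⇒ m₂ = 131.0000/4 = 32.75000
Σ(xᵢ − x̄)³ = -675.0000 ⇒ m₃ = -675.0000/4 = -168.75000
m₂^(3/2) = 32.75000^(1.5) = 187.42044
g₁ = m₃ / m₂^(3/2) = -168.75000 / 187.42044 ≈ -0.9004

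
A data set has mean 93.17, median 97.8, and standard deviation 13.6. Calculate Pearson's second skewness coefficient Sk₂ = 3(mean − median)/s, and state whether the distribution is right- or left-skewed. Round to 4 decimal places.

Sk₂ = 3(93.17 − 97.8) / 13.6 = 3 × -4.6300 / 13.6
    = -13.8900 / 13.6 ≈ -1.0213
Sk₂ < 0 ⇒ mean < median ⇒ left-skewed (negative skew).

-1.0213, left-skewed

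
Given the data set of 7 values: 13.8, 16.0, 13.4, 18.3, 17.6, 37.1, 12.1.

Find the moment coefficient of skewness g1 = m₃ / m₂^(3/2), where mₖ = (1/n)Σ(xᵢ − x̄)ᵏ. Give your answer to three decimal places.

x̄ = (13.8 + 16.0 + 13.4 + 18.3 + 17.6 + 37.1 + 12.1) / 7 = 18.3286
deviations (xᵢ − x̄): -4.5286, -2.3286, -4.9286, -0.0286, -0.7286, 18.7714, -6.2286
Σ(xᵢ − x̄)² = 441.9143 ⇒ m₂ = 441.9143/7 = 63.13061
Σ(xᵢ − x̄)³ = 6147.1815 ⇒ m₃ = 6147.1815/7 = 878.16878
m₂^(3/2) = 63.13061^(1.5) = 501.60286
g1 = m₃ / m₂^(3/2) = 878.16878 / 501.60286 ≈ 1.751

1.751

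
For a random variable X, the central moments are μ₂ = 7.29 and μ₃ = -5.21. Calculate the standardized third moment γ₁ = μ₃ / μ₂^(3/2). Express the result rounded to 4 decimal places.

-0.2647

σ = √μ₂ = √7.29 = 2.70000
σ³ = μ₂^(3/2) = 19.68300
γ₁ = μ₃/σ³ = -5.21 / 19.68300 ≈ -0.2647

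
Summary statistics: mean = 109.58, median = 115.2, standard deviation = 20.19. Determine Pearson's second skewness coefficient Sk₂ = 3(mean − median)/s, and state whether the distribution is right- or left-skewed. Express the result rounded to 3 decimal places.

Sk₂ = 3(109.58 − 115.2) / 20.19 = 3 × -5.6200 / 20.19
    = -16.8600 / 20.19 ≈ -0.835
Sk₂ < 0 ⇒ mean < median ⇒ left-skewed (negative skew).

-0.835, left-skewed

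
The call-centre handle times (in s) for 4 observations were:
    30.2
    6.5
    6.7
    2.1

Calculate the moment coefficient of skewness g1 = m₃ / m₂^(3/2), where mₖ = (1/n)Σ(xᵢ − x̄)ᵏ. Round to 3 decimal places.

x̄ = (30.2 + 6.5 + 6.7 + 2.1) / 4 = 11.3750
deviations (xᵢ − x̄): 18.8250, -4.8750, -4.6750, -9.2750
Σ(xᵢ − x̄)² = 486.0275 ⇒ m₂ = 486.0275/4 = 121.50688
Σ(xᵢ − x̄)³ = 5655.2951 ⇒ m₃ = 5655.2951/4 = 1413.82378
m₂^(3/2) = 121.50688^(1.5) = 1339.37219
g1 = m₃ / m₂^(3/2) = 1413.82378 / 1339.37219 ≈ 1.056

1.056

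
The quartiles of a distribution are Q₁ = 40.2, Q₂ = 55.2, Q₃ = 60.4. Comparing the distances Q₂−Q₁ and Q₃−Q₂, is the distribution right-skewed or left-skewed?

left-skewed

Q₂ − Q₁ = 15.0;  Q₃ − Q₂ = 5.2
Q₂ − Q₁ > Q₃ − Q₂ ⇒ the lower half is more spread out ⇒ left-skewed.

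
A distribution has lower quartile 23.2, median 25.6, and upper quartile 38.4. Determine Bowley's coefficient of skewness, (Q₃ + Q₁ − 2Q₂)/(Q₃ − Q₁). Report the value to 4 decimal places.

0.6842

numerator: Q₃ + Q₁ − 2Q₂ = 38.4 + 23.2 − 2×25.6 = 10.4000
denominator: Q₃ − Q₁ = 38.4 − 23.2 = 15.2000
Bowley skewness = 10.4000 / 15.2000 ≈ 0.6842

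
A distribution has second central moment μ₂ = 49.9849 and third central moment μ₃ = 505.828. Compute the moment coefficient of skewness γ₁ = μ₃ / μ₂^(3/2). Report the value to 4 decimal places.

σ = √μ₂ = √49.9849 = 7.07000
σ³ = μ₂^(3/2) = 353.39324
γ₁ = μ₃/σ³ = 505.828 / 353.39324 ≈ 1.4313

1.4313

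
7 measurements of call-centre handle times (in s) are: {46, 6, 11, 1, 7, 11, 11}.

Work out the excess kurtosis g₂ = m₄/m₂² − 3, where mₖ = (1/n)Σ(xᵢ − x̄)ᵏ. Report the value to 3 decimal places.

x̄ = 13.2857
Σ(xᵢ − x̄)² = 1329.4286 ⇒ m₂ = 189.91837
Σ(xᵢ − x̄)⁴ = 1172623.5743 ⇒ m₄ = 167517.65348
m₂² = 36068.98626
g₂ = m₄/m₂² − 3 = 4.64437 − 3 ≈ 1.644

1.644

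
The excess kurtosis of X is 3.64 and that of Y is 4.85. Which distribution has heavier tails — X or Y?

Y

Higher excess kurtosis ⇒ heavier tails relative to the normal distribution.
3.64 vs 4.85: the larger is 4.85, so Y has heavier tails.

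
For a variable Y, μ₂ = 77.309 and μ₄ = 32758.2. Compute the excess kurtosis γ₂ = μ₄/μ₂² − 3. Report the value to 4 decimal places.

2.4810

μ₂² = 77.309² = 5976.68148
μ₄/μ₂² = 32758.2 / 5976.68148 = 5.48100
γ₂ = 5.48100 − 3 ≈ 2.4810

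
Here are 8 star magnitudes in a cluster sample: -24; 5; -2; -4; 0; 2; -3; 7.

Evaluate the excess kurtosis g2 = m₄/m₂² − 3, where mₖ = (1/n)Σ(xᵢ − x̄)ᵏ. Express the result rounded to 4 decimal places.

1.5178

x̄ = -2.3750
Σ(xᵢ − x̄)² = 637.8750 ⇒ m₂ = 79.73438
Σ(xᵢ − x̄)⁴ = 229776.1816 ⇒ m₄ = 28722.02271
m₂² = 6357.57056
g2 = m₄/m₂² − 3 = 4.51777 − 3 ≈ 1.5178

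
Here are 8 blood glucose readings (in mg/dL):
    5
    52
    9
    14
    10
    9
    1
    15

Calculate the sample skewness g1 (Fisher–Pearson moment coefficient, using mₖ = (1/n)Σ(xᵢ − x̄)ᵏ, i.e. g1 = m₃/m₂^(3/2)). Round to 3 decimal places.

1.902

x̄ = (5 + 52 + 9 + 14 + 10 + 9 + 1 + 15) / 8 = 14.3750
deviations (xᵢ − x̄): -9.3750, 37.6250, -5.3750, -0.3750, -4.3750, -5.3750, -13.3750, 0.6250
Σ(xᵢ − x̄)² = 1759.8750 ⇒ m₂ = 1759.8750/8 = 219.98438
Σ(xᵢ − x̄)³ = 49652.7188 ⇒ m₃ = 49652.7188/8 = 6206.58984
m₂^(3/2) = 219.98438^(1.5) = 3262.77971
g1 = m₃ / m₂^(3/2) = 6206.58984 / 3262.77971 ≈ 1.902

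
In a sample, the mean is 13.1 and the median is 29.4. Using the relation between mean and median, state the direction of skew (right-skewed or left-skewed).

mean − median = 13.1 − 29.4 = -16.3
mean < median ⇒ the longer tail is on the left ⇒ left-skewed (negatively skewed).

left-skewed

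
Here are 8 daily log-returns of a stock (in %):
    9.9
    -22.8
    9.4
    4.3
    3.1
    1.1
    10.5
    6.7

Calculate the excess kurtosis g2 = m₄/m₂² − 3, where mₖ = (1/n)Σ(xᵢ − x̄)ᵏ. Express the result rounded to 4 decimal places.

2.0763

x̄ = 2.7750
Σ(xᵢ − x̄)² = 829.0550 ⇒ m₂ = 103.63188
Σ(xᵢ − x̄)⁴ = 436136.8044 ⇒ m₄ = 54517.10055
m₂² = 10739.56552
g2 = m₄/m₂² − 3 = 5.07629 − 3 ≈ 2.0763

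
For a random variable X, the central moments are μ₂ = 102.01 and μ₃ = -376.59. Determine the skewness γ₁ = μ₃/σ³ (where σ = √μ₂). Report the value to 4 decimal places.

-0.3655

σ = √μ₂ = √102.01 = 10.10000
σ³ = μ₂^(3/2) = 1030.30100
γ₁ = μ₃/σ³ = -376.59 / 1030.30100 ≈ -0.3655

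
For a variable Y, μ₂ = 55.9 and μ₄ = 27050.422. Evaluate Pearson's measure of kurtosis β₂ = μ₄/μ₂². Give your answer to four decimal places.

8.6567

μ₂² = 55.9² = 3124.81000
μ₄/μ₂² = 27050.422 / 3124.81000 = 8.65666
β₂ ≈ 8.6567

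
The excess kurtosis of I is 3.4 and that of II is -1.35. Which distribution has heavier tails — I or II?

Higher excess kurtosis ⇒ heavier tails relative to the normal distribution.
3.4 vs -1.35: the larger is 3.4, so I has heavier tails. (I is leptokurtic — heavier-than-normal tails; the other is platykurtic.)

I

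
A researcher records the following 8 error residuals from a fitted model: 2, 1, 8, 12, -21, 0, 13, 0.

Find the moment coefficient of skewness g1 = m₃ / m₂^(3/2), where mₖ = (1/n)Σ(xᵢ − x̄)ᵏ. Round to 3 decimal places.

-1.179

x̄ = (2 + 1 + 8 + 12 - 21 + 0 + 13 + 0) / 8 = 1.8750
deviations (xᵢ − x̄): 0.1250, -0.8750, 6.1250, 10.1250, -22.8750, -1.8750, 11.1250, -1.8750
Σ(xᵢ − x̄)² = 794.8750 ⇒ m₂ = 794.8750/8 = 99.35938
Σ(xᵢ − x̄)³ = -9338.9063 ⇒ m₃ = -9338.9063/8 = -1167.36328
m₂^(3/2) = 99.35938^(1.5) = 990.40603
g1 = m₃ / m₂^(3/2) = -1167.36328 / 990.40603 ≈ -1.179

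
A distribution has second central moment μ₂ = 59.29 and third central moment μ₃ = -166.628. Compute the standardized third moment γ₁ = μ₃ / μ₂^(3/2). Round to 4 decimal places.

σ = √μ₂ = √59.29 = 7.70000
σ³ = μ₂^(3/2) = 456.53300
γ₁ = μ₃/σ³ = -166.628 / 456.53300 ≈ -0.3650

-0.3650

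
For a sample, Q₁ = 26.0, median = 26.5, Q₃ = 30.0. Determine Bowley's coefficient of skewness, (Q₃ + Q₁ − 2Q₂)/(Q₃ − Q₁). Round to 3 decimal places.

numerator: Q₃ + Q₁ − 2Q₂ = 30.0 + 26.0 − 2×26.5 = 3.0000
denominator: Q₃ − Q₁ = 30.0 − 26.0 = 4.0000
Bowley skewness = 3.0000 / 4.0000 ≈ 0.750

0.750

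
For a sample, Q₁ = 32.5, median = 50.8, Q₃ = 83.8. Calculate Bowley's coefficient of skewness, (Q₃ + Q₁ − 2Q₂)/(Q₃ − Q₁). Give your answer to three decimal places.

numerator: Q₃ + Q₁ − 2Q₂ = 83.8 + 32.5 − 2×50.8 = 14.7000
denominator: Q₃ − Q₁ = 83.8 − 32.5 = 51.3000
Bowley skewness = 14.7000 / 51.3000 ≈ 0.287

0.287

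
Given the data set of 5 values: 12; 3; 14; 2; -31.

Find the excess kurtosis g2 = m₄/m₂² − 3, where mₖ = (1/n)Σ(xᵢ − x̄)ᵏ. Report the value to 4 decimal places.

-0.1540

x̄ = 0.0000
Σ(xᵢ − x̄)² = 1314.0000 ⇒ m₂ = 262.80000
Σ(xᵢ − x̄)⁴ = 982770.0000 ⇒ m₄ = 196554.00000
m₂² = 69063.84000
g2 = m₄/m₂² − 3 = 2.84598 − 3 ≈ -0.1540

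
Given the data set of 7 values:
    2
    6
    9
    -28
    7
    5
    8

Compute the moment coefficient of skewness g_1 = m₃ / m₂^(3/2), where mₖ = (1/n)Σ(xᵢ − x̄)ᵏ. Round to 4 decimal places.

x̄ = (2 + 6 + 9 - 28 + 7 + 5 + 8) / 7 = 1.2857
deviations (xᵢ − x̄): 0.7143, 4.7143, 7.7143, -29.2857, 5.7143, 3.7143, 6.7143
Σ(xᵢ − x̄)² = 1031.4286 ⇒ m₂ = 1031.4286/7 = 147.34694
Σ(xᵢ − x̄)³ = -24012.2449 ⇒ m₃ = -24012.2449/7 = -3430.32070
m₂^(3/2) = 147.34694^(1.5) = 1788.59362
g_1 = m₃ / m₂^(3/2) = -3430.32070 / 1788.59362 ≈ -1.9179

-1.9179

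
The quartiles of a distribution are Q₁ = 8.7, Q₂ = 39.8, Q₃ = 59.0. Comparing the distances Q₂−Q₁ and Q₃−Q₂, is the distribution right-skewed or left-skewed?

left-skewed

Q₂ − Q₁ = 31.1;  Q₃ − Q₂ = 19.2
Q₂ − Q₁ > Q₃ − Q₂ ⇒ the lower half is more spread out ⇒ left-skewed.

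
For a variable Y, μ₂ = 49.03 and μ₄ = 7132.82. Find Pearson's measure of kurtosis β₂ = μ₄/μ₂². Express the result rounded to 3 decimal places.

2.967

μ₂² = 49.03² = 2403.94090
μ₄/μ₂² = 7132.82 / 2403.94090 = 2.96714
β₂ ≈ 2.967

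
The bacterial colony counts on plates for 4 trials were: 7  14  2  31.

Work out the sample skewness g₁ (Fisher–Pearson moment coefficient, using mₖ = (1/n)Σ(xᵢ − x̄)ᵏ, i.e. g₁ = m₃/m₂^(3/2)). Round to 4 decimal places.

0.6757

x̄ = (7 + 14 + 2 + 31) / 4 = 13.5000
deviations (xᵢ − x̄): -6.5000, 0.5000, -11.5000, 17.5000
Σ(xᵢ − x̄)² = 481.0000 ⇒ m₂ = 481.0000/4 = 120.25000
Σ(xᵢ − x̄)³ = 3564.0000 ⇒ m₃ = 3564.0000/4 = 891.00000
m₂^(3/2) = 120.25000^(1.5) = 1318.64420
g₁ = m₃ / m₂^(3/2) = 891.00000 / 1318.64420 ≈ 0.6757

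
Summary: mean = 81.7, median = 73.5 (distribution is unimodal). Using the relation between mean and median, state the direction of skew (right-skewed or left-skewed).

mean − median = 81.7 − 73.5 = 8.2
mean > median ⇒ the longer tail is on the right ⇒ right-skewed (positively skewed).

right-skewed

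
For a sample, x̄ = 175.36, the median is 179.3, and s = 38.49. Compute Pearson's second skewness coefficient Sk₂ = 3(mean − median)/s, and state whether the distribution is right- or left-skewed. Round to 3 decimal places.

Sk₂ = 3(175.36 − 179.3) / 38.49 = 3 × -3.9400 / 38.49
    = -11.8200 / 38.49 ≈ -0.307
Sk₂ < 0 ⇒ mean < median ⇒ left-skewed (negative skew).

-0.307, left-skewed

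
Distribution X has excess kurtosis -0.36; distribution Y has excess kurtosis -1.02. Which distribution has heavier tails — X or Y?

X

Higher excess kurtosis ⇒ heavier tails relative to the normal distribution.
-0.36 vs -1.02: the larger is -0.36, so X has heavier tails.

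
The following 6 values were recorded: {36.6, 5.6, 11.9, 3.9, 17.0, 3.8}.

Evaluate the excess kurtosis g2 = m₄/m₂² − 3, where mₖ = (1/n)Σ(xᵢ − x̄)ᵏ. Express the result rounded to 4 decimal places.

0.0429

x̄ = 13.1333
Σ(xᵢ − x̄)² = 796.2733 ⇒ m₂ = 132.71222
Σ(xᵢ − x̄)⁴ = 321556.5614 ⇒ m₄ = 53592.76024
m₂² = 17612.53393
g2 = m₄/m₂² − 3 = 3.04288 − 3 ≈ 0.0429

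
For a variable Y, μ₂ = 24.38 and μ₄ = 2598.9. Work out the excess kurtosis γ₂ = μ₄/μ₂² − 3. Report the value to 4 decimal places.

μ₂² = 24.38² = 594.38440
μ₄/μ₂² = 2598.9 / 594.38440 = 4.37242
γ₂ = 4.37242 − 3 ≈ 1.3724

1.3724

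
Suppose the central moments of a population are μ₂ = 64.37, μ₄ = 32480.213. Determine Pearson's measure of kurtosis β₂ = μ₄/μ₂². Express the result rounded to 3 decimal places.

7.839

μ₂² = 64.37² = 4143.49690
μ₄/μ₂² = 32480.213 / 4143.49690 = 7.83884
β₂ ≈ 7.839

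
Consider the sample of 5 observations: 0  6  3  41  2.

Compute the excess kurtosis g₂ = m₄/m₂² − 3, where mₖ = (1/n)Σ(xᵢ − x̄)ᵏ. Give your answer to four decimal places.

0.1708

x̄ = 10.4000
Σ(xᵢ − x̄)² = 1189.2000 ⇒ m₂ = 237.84000
Σ(xᵢ − x̄)⁴ = 896820.8160 ⇒ m₄ = 179364.16320
m₂² = 56567.86560
g₂ = m₄/m₂² − 3 = 3.17078 − 3 ≈ 0.1708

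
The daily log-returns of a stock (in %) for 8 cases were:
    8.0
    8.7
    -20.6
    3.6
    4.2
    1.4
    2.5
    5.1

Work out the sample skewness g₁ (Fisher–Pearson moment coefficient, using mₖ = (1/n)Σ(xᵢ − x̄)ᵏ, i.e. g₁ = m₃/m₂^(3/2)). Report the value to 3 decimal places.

-1.938

x̄ = (8.0 + 8.7 - 20.6 + 3.6 + 4.2 + 1.4 + 2.5 + 5.1) / 8 = 1.6125
deviations (xᵢ − x̄): 6.3875, 7.0875, -22.2125, 1.9875, 2.5875, -0.2125, 0.8875, 3.4875
Σ(xᵢ − x̄)² = 608.0688 ⇒ m₂ = 608.0688/8 = 76.00859
Σ(xᵢ − x̄)³ = -10274.6236 ⇒ m₃ = -10274.6236/8 = -1284.32795
m₂^(3/2) = 76.00859^(1.5) = 662.66502
g₁ = m₃ / m₂^(3/2) = -1284.32795 / 662.66502 ≈ -1.938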